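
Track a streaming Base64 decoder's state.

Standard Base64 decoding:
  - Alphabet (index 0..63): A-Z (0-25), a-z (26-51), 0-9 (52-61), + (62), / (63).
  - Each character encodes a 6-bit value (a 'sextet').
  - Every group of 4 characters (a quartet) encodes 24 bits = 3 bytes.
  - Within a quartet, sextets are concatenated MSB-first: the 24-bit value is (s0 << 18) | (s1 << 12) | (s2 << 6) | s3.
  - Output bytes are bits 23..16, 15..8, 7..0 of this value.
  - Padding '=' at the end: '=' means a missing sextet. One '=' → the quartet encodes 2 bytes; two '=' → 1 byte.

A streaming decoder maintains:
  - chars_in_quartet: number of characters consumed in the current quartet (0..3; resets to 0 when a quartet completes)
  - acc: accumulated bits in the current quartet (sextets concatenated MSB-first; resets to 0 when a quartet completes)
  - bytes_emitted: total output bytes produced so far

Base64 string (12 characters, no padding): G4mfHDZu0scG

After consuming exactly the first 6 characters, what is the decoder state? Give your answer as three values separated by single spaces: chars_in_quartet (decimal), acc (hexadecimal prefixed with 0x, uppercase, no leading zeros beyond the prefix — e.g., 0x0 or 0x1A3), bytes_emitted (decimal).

Answer: 2 0x1C3 3

Derivation:
After char 0 ('G'=6): chars_in_quartet=1 acc=0x6 bytes_emitted=0
After char 1 ('4'=56): chars_in_quartet=2 acc=0x1B8 bytes_emitted=0
After char 2 ('m'=38): chars_in_quartet=3 acc=0x6E26 bytes_emitted=0
After char 3 ('f'=31): chars_in_quartet=4 acc=0x1B899F -> emit 1B 89 9F, reset; bytes_emitted=3
After char 4 ('H'=7): chars_in_quartet=1 acc=0x7 bytes_emitted=3
After char 5 ('D'=3): chars_in_quartet=2 acc=0x1C3 bytes_emitted=3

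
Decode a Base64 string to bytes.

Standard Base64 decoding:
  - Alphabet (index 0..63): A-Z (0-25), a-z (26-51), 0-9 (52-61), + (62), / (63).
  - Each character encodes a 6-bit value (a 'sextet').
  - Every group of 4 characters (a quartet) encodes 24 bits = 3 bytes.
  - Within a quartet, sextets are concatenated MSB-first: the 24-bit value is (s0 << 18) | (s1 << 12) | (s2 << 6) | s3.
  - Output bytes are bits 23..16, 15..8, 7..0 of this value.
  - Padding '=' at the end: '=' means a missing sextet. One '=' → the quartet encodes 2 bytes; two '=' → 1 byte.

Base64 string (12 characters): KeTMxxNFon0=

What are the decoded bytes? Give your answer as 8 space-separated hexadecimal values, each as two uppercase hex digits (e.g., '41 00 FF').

Answer: 29 E4 CC C7 13 45 A2 7D

Derivation:
After char 0 ('K'=10): chars_in_quartet=1 acc=0xA bytes_emitted=0
After char 1 ('e'=30): chars_in_quartet=2 acc=0x29E bytes_emitted=0
After char 2 ('T'=19): chars_in_quartet=3 acc=0xA793 bytes_emitted=0
After char 3 ('M'=12): chars_in_quartet=4 acc=0x29E4CC -> emit 29 E4 CC, reset; bytes_emitted=3
After char 4 ('x'=49): chars_in_quartet=1 acc=0x31 bytes_emitted=3
After char 5 ('x'=49): chars_in_quartet=2 acc=0xC71 bytes_emitted=3
After char 6 ('N'=13): chars_in_quartet=3 acc=0x31C4D bytes_emitted=3
After char 7 ('F'=5): chars_in_quartet=4 acc=0xC71345 -> emit C7 13 45, reset; bytes_emitted=6
After char 8 ('o'=40): chars_in_quartet=1 acc=0x28 bytes_emitted=6
After char 9 ('n'=39): chars_in_quartet=2 acc=0xA27 bytes_emitted=6
After char 10 ('0'=52): chars_in_quartet=3 acc=0x289F4 bytes_emitted=6
Padding '=': partial quartet acc=0x289F4 -> emit A2 7D; bytes_emitted=8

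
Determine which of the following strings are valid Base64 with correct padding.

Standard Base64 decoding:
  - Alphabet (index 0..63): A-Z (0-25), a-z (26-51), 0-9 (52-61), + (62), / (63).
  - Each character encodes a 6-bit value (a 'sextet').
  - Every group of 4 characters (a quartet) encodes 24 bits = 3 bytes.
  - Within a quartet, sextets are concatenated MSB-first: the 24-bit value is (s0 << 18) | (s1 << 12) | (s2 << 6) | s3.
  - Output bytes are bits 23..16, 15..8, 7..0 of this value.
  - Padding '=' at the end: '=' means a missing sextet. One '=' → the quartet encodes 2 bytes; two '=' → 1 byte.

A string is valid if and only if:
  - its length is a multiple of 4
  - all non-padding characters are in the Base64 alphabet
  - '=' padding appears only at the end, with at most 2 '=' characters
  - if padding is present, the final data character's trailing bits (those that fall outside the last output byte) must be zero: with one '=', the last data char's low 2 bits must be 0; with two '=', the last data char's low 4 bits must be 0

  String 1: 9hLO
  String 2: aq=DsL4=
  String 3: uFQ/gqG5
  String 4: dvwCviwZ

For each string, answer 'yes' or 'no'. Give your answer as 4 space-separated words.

String 1: '9hLO' → valid
String 2: 'aq=DsL4=' → invalid (bad char(s): ['=']; '=' in middle)
String 3: 'uFQ/gqG5' → valid
String 4: 'dvwCviwZ' → valid

Answer: yes no yes yes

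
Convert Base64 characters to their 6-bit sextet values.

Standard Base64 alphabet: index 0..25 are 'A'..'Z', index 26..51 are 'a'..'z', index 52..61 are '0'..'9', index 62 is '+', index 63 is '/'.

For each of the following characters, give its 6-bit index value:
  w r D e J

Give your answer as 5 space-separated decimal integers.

Answer: 48 43 3 30 9

Derivation:
'w': a..z range, 26 + ord('w') − ord('a') = 48
'r': a..z range, 26 + ord('r') − ord('a') = 43
'D': A..Z range, ord('D') − ord('A') = 3
'e': a..z range, 26 + ord('e') − ord('a') = 30
'J': A..Z range, ord('J') − ord('A') = 9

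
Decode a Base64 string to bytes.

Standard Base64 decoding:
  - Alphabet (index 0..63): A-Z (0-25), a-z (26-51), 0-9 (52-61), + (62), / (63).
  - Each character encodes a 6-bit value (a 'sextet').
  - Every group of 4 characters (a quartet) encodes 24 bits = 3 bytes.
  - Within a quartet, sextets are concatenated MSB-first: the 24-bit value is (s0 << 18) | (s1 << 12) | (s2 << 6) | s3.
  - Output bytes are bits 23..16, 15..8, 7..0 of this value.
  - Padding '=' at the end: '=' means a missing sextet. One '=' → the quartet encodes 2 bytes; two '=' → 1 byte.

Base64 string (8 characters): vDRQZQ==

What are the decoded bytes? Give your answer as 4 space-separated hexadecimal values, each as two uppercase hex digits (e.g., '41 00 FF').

After char 0 ('v'=47): chars_in_quartet=1 acc=0x2F bytes_emitted=0
After char 1 ('D'=3): chars_in_quartet=2 acc=0xBC3 bytes_emitted=0
After char 2 ('R'=17): chars_in_quartet=3 acc=0x2F0D1 bytes_emitted=0
After char 3 ('Q'=16): chars_in_quartet=4 acc=0xBC3450 -> emit BC 34 50, reset; bytes_emitted=3
After char 4 ('Z'=25): chars_in_quartet=1 acc=0x19 bytes_emitted=3
After char 5 ('Q'=16): chars_in_quartet=2 acc=0x650 bytes_emitted=3
Padding '==': partial quartet acc=0x650 -> emit 65; bytes_emitted=4

Answer: BC 34 50 65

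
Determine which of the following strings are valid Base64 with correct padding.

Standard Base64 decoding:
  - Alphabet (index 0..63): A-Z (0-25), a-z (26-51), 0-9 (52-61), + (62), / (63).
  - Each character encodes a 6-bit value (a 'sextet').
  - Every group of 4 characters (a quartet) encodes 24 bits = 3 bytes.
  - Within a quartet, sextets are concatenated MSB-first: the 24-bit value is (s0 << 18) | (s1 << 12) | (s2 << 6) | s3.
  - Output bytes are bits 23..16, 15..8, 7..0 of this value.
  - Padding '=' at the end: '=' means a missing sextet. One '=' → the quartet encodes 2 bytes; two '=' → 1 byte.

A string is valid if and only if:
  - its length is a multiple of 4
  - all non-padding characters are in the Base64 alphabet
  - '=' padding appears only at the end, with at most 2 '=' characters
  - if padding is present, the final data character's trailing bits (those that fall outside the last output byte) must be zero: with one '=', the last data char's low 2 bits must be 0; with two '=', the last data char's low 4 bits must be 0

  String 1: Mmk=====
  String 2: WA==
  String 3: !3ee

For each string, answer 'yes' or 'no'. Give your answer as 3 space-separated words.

String 1: 'Mmk=====' → invalid (5 pad chars (max 2))
String 2: 'WA==' → valid
String 3: '!3ee' → invalid (bad char(s): ['!'])

Answer: no yes no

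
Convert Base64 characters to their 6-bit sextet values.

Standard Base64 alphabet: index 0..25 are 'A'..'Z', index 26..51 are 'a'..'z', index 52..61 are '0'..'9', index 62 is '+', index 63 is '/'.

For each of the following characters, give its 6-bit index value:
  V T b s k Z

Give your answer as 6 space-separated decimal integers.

Answer: 21 19 27 44 36 25

Derivation:
'V': A..Z range, ord('V') − ord('A') = 21
'T': A..Z range, ord('T') − ord('A') = 19
'b': a..z range, 26 + ord('b') − ord('a') = 27
's': a..z range, 26 + ord('s') − ord('a') = 44
'k': a..z range, 26 + ord('k') − ord('a') = 36
'Z': A..Z range, ord('Z') − ord('A') = 25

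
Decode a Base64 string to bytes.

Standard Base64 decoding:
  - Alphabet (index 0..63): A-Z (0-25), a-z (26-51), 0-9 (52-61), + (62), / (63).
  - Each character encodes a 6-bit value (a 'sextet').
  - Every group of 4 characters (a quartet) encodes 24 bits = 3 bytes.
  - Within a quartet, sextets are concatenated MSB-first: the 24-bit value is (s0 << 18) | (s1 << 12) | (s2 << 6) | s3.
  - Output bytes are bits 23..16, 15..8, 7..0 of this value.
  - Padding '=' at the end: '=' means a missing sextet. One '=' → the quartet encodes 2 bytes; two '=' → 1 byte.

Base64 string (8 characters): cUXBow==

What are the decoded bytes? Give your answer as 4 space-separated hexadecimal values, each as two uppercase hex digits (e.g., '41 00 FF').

After char 0 ('c'=28): chars_in_quartet=1 acc=0x1C bytes_emitted=0
After char 1 ('U'=20): chars_in_quartet=2 acc=0x714 bytes_emitted=0
After char 2 ('X'=23): chars_in_quartet=3 acc=0x1C517 bytes_emitted=0
After char 3 ('B'=1): chars_in_quartet=4 acc=0x7145C1 -> emit 71 45 C1, reset; bytes_emitted=3
After char 4 ('o'=40): chars_in_quartet=1 acc=0x28 bytes_emitted=3
After char 5 ('w'=48): chars_in_quartet=2 acc=0xA30 bytes_emitted=3
Padding '==': partial quartet acc=0xA30 -> emit A3; bytes_emitted=4

Answer: 71 45 C1 A3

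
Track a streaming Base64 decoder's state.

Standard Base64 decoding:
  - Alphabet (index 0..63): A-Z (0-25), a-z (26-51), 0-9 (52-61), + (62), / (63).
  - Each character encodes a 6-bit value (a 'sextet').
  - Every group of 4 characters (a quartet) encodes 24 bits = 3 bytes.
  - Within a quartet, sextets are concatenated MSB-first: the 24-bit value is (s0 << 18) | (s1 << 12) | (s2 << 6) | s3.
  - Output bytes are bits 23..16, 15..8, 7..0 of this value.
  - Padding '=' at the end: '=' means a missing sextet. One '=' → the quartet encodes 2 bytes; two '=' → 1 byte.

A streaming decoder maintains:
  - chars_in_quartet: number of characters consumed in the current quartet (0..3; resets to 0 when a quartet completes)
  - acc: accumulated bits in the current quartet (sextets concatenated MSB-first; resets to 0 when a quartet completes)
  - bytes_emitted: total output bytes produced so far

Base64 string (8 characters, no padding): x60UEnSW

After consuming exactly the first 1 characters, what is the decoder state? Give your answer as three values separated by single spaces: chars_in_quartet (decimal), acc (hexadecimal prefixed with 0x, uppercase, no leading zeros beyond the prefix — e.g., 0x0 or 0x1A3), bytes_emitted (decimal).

Answer: 1 0x31 0

Derivation:
After char 0 ('x'=49): chars_in_quartet=1 acc=0x31 bytes_emitted=0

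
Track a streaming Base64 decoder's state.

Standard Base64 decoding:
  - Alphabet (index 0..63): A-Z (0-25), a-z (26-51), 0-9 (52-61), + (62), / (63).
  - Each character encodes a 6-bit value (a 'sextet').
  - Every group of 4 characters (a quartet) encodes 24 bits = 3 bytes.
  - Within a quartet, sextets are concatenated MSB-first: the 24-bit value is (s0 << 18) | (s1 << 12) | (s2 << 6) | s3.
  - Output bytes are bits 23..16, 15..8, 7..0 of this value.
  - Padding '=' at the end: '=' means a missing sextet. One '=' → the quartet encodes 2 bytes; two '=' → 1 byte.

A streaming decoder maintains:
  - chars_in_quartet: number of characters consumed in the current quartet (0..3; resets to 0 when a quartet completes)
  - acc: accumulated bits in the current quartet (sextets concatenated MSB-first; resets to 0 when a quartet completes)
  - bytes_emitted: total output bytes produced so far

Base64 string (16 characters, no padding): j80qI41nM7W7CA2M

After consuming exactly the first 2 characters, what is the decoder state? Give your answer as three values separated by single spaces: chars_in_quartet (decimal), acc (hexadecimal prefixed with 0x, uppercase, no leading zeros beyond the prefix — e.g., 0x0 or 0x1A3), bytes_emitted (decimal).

After char 0 ('j'=35): chars_in_quartet=1 acc=0x23 bytes_emitted=0
After char 1 ('8'=60): chars_in_quartet=2 acc=0x8FC bytes_emitted=0

Answer: 2 0x8FC 0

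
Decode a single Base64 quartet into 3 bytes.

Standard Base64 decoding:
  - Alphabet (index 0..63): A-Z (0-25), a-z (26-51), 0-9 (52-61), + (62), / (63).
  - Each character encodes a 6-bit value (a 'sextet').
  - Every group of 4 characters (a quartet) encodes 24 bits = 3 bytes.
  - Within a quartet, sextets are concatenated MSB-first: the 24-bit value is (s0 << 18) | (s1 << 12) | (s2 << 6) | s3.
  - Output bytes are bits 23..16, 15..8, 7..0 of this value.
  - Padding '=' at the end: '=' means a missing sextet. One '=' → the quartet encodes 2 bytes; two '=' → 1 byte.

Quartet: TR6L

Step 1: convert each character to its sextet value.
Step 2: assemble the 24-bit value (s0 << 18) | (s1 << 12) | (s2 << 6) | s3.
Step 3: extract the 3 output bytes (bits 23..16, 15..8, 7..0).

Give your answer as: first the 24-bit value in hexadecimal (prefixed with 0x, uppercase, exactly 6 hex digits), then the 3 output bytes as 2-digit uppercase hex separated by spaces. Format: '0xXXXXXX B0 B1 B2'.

Answer: 0x4D1E8B 4D 1E 8B

Derivation:
Sextets: T=19, R=17, 6=58, L=11
24-bit: (19<<18) | (17<<12) | (58<<6) | 11
      = 0x4C0000 | 0x011000 | 0x000E80 | 0x00000B
      = 0x4D1E8B
Bytes: (v>>16)&0xFF=4D, (v>>8)&0xFF=1E, v&0xFF=8B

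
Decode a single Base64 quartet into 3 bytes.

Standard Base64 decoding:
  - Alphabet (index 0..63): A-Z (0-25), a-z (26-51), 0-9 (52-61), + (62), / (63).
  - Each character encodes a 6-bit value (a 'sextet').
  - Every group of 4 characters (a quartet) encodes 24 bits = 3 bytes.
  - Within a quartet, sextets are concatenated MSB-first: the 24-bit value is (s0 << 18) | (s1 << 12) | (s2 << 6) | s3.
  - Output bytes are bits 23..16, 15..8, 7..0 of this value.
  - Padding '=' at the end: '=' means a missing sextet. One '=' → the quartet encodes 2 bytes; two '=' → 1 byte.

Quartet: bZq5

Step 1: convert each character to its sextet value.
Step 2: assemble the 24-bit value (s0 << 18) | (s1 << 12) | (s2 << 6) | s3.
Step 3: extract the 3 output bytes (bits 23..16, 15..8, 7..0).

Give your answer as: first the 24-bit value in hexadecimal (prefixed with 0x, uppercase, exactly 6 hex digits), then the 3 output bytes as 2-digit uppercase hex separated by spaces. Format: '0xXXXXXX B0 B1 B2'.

Sextets: b=27, Z=25, q=42, 5=57
24-bit: (27<<18) | (25<<12) | (42<<6) | 57
      = 0x6C0000 | 0x019000 | 0x000A80 | 0x000039
      = 0x6D9AB9
Bytes: (v>>16)&0xFF=6D, (v>>8)&0xFF=9A, v&0xFF=B9

Answer: 0x6D9AB9 6D 9A B9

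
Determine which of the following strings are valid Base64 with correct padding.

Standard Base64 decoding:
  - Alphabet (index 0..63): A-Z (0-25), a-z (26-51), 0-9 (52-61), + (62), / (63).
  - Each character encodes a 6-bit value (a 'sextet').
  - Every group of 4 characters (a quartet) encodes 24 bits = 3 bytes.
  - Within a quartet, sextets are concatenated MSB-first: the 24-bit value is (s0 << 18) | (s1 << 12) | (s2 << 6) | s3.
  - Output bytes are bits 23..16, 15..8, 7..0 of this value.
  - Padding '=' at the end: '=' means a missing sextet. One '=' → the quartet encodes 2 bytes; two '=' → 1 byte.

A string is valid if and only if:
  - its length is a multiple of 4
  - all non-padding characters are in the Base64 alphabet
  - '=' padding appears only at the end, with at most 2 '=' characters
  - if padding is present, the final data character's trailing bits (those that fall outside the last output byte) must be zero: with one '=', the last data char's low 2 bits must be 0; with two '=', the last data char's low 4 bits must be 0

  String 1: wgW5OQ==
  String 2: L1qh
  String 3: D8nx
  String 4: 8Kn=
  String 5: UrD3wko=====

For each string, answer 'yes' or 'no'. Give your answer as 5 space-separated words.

Answer: yes yes yes no no

Derivation:
String 1: 'wgW5OQ==' → valid
String 2: 'L1qh' → valid
String 3: 'D8nx' → valid
String 4: '8Kn=' → invalid (bad trailing bits)
String 5: 'UrD3wko=====' → invalid (5 pad chars (max 2))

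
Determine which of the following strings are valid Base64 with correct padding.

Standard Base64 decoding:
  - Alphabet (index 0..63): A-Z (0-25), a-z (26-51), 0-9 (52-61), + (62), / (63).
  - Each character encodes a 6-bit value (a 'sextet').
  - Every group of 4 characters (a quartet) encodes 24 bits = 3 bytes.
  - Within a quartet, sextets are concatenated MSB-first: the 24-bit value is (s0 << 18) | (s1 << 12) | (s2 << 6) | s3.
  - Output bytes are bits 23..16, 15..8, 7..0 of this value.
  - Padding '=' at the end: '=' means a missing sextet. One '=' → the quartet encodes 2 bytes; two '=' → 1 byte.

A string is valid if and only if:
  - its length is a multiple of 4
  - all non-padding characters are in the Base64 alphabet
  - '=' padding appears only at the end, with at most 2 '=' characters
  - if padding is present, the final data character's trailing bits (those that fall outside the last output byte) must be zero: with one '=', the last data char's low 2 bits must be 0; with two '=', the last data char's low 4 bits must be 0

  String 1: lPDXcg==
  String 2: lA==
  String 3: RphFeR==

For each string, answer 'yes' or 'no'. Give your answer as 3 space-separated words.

String 1: 'lPDXcg==' → valid
String 2: 'lA==' → valid
String 3: 'RphFeR==' → invalid (bad trailing bits)

Answer: yes yes no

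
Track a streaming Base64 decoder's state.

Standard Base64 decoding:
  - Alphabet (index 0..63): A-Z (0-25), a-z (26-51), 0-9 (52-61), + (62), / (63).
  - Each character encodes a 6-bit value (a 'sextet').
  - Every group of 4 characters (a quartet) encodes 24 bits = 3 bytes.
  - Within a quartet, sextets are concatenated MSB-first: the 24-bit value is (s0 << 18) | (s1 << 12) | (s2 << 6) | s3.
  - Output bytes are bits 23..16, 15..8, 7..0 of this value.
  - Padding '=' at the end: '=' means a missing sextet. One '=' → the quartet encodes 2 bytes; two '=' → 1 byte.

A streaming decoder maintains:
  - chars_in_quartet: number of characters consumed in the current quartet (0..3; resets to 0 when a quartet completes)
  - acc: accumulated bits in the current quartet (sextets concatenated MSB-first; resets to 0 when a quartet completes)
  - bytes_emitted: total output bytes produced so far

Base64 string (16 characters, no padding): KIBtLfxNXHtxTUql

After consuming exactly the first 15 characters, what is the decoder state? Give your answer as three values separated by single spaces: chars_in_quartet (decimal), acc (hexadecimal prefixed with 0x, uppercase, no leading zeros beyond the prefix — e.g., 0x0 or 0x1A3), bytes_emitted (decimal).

Answer: 3 0x1352A 9

Derivation:
After char 0 ('K'=10): chars_in_quartet=1 acc=0xA bytes_emitted=0
After char 1 ('I'=8): chars_in_quartet=2 acc=0x288 bytes_emitted=0
After char 2 ('B'=1): chars_in_quartet=3 acc=0xA201 bytes_emitted=0
After char 3 ('t'=45): chars_in_quartet=4 acc=0x28806D -> emit 28 80 6D, reset; bytes_emitted=3
After char 4 ('L'=11): chars_in_quartet=1 acc=0xB bytes_emitted=3
After char 5 ('f'=31): chars_in_quartet=2 acc=0x2DF bytes_emitted=3
After char 6 ('x'=49): chars_in_quartet=3 acc=0xB7F1 bytes_emitted=3
After char 7 ('N'=13): chars_in_quartet=4 acc=0x2DFC4D -> emit 2D FC 4D, reset; bytes_emitted=6
After char 8 ('X'=23): chars_in_quartet=1 acc=0x17 bytes_emitted=6
After char 9 ('H'=7): chars_in_quartet=2 acc=0x5C7 bytes_emitted=6
After char 10 ('t'=45): chars_in_quartet=3 acc=0x171ED bytes_emitted=6
After char 11 ('x'=49): chars_in_quartet=4 acc=0x5C7B71 -> emit 5C 7B 71, reset; bytes_emitted=9
After char 12 ('T'=19): chars_in_quartet=1 acc=0x13 bytes_emitted=9
After char 13 ('U'=20): chars_in_quartet=2 acc=0x4D4 bytes_emitted=9
After char 14 ('q'=42): chars_in_quartet=3 acc=0x1352A bytes_emitted=9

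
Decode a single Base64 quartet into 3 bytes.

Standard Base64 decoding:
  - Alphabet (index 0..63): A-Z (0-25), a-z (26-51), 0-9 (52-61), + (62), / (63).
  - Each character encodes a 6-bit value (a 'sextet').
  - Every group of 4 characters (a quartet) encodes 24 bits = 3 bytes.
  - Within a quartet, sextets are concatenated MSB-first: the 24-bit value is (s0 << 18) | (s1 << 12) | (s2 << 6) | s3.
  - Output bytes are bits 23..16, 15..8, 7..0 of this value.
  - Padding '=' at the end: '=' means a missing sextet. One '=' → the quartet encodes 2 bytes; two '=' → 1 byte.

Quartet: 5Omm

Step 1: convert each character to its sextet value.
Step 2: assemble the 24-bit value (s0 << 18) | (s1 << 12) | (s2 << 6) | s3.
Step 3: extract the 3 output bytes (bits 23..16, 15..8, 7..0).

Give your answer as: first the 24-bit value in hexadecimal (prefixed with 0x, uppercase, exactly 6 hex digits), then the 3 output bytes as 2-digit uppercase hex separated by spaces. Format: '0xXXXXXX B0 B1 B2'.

Answer: 0xE4E9A6 E4 E9 A6

Derivation:
Sextets: 5=57, O=14, m=38, m=38
24-bit: (57<<18) | (14<<12) | (38<<6) | 38
      = 0xE40000 | 0x00E000 | 0x000980 | 0x000026
      = 0xE4E9A6
Bytes: (v>>16)&0xFF=E4, (v>>8)&0xFF=E9, v&0xFF=A6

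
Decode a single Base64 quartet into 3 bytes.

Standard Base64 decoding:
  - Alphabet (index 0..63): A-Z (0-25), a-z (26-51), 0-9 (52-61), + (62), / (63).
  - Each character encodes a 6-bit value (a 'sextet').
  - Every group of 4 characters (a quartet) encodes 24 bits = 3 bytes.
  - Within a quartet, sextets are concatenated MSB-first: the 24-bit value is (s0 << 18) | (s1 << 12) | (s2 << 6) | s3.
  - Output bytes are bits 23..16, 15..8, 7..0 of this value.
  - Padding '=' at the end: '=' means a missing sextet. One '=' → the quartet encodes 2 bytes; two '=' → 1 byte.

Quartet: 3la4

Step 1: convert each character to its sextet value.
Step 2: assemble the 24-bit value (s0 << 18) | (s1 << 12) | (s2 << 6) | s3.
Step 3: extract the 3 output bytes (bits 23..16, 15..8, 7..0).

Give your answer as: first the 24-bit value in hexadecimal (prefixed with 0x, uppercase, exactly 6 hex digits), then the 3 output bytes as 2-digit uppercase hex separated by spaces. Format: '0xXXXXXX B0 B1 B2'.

Sextets: 3=55, l=37, a=26, 4=56
24-bit: (55<<18) | (37<<12) | (26<<6) | 56
      = 0xDC0000 | 0x025000 | 0x000680 | 0x000038
      = 0xDE56B8
Bytes: (v>>16)&0xFF=DE, (v>>8)&0xFF=56, v&0xFF=B8

Answer: 0xDE56B8 DE 56 B8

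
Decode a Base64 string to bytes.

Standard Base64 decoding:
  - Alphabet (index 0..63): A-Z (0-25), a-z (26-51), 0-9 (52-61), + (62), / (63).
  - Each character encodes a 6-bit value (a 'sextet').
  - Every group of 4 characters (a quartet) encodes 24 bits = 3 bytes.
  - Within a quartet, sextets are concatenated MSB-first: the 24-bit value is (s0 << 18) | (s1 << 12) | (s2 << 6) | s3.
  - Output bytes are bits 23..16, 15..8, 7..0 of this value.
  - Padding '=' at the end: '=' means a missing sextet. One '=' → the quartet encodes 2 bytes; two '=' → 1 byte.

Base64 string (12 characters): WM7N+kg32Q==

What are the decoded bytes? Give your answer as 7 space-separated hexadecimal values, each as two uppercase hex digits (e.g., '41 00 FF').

After char 0 ('W'=22): chars_in_quartet=1 acc=0x16 bytes_emitted=0
After char 1 ('M'=12): chars_in_quartet=2 acc=0x58C bytes_emitted=0
After char 2 ('7'=59): chars_in_quartet=3 acc=0x1633B bytes_emitted=0
After char 3 ('N'=13): chars_in_quartet=4 acc=0x58CECD -> emit 58 CE CD, reset; bytes_emitted=3
After char 4 ('+'=62): chars_in_quartet=1 acc=0x3E bytes_emitted=3
After char 5 ('k'=36): chars_in_quartet=2 acc=0xFA4 bytes_emitted=3
After char 6 ('g'=32): chars_in_quartet=3 acc=0x3E920 bytes_emitted=3
After char 7 ('3'=55): chars_in_quartet=4 acc=0xFA4837 -> emit FA 48 37, reset; bytes_emitted=6
After char 8 ('2'=54): chars_in_quartet=1 acc=0x36 bytes_emitted=6
After char 9 ('Q'=16): chars_in_quartet=2 acc=0xD90 bytes_emitted=6
Padding '==': partial quartet acc=0xD90 -> emit D9; bytes_emitted=7

Answer: 58 CE CD FA 48 37 D9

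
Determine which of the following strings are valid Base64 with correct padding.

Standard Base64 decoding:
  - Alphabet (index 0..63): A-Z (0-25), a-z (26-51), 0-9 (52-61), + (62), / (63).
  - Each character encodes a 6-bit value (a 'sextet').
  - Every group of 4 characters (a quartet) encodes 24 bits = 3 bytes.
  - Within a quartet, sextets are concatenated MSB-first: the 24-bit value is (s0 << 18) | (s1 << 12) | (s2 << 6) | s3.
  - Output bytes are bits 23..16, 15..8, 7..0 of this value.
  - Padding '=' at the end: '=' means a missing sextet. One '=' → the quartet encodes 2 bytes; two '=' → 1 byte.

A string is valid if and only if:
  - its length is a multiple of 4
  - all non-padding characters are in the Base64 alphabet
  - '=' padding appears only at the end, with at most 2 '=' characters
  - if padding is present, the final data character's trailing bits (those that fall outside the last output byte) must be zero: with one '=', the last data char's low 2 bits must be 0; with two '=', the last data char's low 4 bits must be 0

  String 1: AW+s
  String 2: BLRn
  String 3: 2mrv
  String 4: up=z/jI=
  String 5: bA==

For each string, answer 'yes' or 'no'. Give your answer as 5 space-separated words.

String 1: 'AW+s' → valid
String 2: 'BLRn' → valid
String 3: '2mrv' → valid
String 4: 'up=z/jI=' → invalid (bad char(s): ['=']; '=' in middle)
String 5: 'bA==' → valid

Answer: yes yes yes no yes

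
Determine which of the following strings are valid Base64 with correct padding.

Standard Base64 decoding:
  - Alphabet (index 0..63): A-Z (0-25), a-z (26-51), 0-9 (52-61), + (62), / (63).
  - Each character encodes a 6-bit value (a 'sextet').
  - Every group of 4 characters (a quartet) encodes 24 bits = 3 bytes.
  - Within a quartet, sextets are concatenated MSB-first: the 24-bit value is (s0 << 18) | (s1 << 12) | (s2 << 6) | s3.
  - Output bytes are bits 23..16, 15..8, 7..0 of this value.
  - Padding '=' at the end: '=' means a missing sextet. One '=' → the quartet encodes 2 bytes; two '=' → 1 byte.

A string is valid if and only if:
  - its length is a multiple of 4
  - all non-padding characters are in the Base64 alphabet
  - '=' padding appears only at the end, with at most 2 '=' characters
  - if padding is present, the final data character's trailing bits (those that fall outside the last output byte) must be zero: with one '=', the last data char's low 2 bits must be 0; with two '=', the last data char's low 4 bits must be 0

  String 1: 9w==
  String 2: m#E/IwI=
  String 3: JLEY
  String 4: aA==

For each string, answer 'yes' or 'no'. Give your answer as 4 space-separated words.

Answer: yes no yes yes

Derivation:
String 1: '9w==' → valid
String 2: 'm#E/IwI=' → invalid (bad char(s): ['#'])
String 3: 'JLEY' → valid
String 4: 'aA==' → valid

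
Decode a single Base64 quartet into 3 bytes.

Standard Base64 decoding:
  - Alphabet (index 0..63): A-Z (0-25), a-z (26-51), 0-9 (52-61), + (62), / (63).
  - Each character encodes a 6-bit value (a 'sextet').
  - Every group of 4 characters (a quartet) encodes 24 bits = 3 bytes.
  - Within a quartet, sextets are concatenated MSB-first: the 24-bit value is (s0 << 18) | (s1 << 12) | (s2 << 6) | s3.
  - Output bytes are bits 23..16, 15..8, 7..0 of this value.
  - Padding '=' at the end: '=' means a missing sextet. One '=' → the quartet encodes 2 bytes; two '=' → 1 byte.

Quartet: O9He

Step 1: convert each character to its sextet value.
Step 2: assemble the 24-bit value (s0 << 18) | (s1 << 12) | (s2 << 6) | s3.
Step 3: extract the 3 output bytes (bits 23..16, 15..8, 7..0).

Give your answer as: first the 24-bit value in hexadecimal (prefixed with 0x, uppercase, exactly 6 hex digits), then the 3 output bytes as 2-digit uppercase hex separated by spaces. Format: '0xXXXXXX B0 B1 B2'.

Sextets: O=14, 9=61, H=7, e=30
24-bit: (14<<18) | (61<<12) | (7<<6) | 30
      = 0x380000 | 0x03D000 | 0x0001C0 | 0x00001E
      = 0x3BD1DE
Bytes: (v>>16)&0xFF=3B, (v>>8)&0xFF=D1, v&0xFF=DE

Answer: 0x3BD1DE 3B D1 DE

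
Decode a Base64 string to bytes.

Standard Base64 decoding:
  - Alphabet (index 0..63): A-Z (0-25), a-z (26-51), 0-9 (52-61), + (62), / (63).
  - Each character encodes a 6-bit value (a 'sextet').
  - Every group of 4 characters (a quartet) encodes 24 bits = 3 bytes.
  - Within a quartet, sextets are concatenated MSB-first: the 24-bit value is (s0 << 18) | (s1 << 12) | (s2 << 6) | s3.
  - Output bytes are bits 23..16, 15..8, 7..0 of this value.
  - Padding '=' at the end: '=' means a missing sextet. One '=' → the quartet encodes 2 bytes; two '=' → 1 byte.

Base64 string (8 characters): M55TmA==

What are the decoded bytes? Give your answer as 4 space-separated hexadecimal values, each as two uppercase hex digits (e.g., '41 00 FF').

Answer: 33 9E 53 98

Derivation:
After char 0 ('M'=12): chars_in_quartet=1 acc=0xC bytes_emitted=0
After char 1 ('5'=57): chars_in_quartet=2 acc=0x339 bytes_emitted=0
After char 2 ('5'=57): chars_in_quartet=3 acc=0xCE79 bytes_emitted=0
After char 3 ('T'=19): chars_in_quartet=4 acc=0x339E53 -> emit 33 9E 53, reset; bytes_emitted=3
After char 4 ('m'=38): chars_in_quartet=1 acc=0x26 bytes_emitted=3
After char 5 ('A'=0): chars_in_quartet=2 acc=0x980 bytes_emitted=3
Padding '==': partial quartet acc=0x980 -> emit 98; bytes_emitted=4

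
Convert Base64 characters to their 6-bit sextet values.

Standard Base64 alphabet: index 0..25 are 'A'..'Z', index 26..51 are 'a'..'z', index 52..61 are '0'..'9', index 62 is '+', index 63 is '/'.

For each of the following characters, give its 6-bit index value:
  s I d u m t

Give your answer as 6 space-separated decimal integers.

Answer: 44 8 29 46 38 45

Derivation:
's': a..z range, 26 + ord('s') − ord('a') = 44
'I': A..Z range, ord('I') − ord('A') = 8
'd': a..z range, 26 + ord('d') − ord('a') = 29
'u': a..z range, 26 + ord('u') − ord('a') = 46
'm': a..z range, 26 + ord('m') − ord('a') = 38
't': a..z range, 26 + ord('t') − ord('a') = 45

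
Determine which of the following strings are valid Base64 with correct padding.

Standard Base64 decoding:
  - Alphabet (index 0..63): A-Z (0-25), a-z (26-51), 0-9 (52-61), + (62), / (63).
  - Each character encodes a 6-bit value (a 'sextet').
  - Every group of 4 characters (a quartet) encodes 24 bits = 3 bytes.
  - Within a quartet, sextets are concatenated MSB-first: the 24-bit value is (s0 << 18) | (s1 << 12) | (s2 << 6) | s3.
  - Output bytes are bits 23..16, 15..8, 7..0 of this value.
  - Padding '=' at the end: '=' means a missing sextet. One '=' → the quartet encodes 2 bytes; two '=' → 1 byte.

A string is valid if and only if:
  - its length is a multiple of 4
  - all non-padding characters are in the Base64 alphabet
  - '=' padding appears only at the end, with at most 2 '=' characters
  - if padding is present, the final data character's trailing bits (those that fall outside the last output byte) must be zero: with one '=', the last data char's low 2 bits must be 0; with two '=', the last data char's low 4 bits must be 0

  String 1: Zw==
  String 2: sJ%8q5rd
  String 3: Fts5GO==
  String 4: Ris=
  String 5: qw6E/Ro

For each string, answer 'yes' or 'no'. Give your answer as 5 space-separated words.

String 1: 'Zw==' → valid
String 2: 'sJ%8q5rd' → invalid (bad char(s): ['%'])
String 3: 'Fts5GO==' → invalid (bad trailing bits)
String 4: 'Ris=' → valid
String 5: 'qw6E/Ro' → invalid (len=7 not mult of 4)

Answer: yes no no yes no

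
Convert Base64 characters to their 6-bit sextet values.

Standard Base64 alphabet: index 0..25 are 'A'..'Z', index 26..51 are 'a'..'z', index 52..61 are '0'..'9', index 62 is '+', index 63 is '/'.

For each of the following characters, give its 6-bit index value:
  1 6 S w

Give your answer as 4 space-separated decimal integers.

Answer: 53 58 18 48

Derivation:
'1': 0..9 range, 52 + ord('1') − ord('0') = 53
'6': 0..9 range, 52 + ord('6') − ord('0') = 58
'S': A..Z range, ord('S') − ord('A') = 18
'w': a..z range, 26 + ord('w') − ord('a') = 48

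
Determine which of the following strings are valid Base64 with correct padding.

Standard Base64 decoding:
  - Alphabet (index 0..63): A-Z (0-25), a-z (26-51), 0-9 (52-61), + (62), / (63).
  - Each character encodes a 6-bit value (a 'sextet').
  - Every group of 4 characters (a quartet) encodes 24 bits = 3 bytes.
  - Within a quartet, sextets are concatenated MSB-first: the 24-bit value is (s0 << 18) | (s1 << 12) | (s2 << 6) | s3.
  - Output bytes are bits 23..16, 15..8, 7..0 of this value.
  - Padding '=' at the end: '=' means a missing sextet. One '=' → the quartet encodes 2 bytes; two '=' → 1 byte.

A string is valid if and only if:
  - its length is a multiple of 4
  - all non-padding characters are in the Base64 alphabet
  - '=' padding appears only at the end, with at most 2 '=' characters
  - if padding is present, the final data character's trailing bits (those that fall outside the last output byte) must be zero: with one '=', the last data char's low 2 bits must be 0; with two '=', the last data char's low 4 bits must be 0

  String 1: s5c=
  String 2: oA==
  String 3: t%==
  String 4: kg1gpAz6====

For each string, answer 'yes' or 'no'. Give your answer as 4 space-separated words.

String 1: 's5c=' → valid
String 2: 'oA==' → valid
String 3: 't%==' → invalid (bad char(s): ['%'])
String 4: 'kg1gpAz6====' → invalid (4 pad chars (max 2))

Answer: yes yes no no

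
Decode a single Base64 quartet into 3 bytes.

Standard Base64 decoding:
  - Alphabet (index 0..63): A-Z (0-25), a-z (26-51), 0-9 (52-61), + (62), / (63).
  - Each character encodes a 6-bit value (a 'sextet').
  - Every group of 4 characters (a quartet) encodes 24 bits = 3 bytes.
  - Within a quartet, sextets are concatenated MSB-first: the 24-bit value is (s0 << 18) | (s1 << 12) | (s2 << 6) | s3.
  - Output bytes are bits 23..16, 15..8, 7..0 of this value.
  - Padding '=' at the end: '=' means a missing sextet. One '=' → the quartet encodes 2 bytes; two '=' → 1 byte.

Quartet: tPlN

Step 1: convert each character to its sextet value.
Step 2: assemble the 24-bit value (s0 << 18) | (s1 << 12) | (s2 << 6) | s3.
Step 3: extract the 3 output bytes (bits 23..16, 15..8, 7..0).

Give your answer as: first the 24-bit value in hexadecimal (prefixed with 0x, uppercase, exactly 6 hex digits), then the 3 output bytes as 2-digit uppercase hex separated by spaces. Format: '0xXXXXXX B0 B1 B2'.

Answer: 0xB4F94D B4 F9 4D

Derivation:
Sextets: t=45, P=15, l=37, N=13
24-bit: (45<<18) | (15<<12) | (37<<6) | 13
      = 0xB40000 | 0x00F000 | 0x000940 | 0x00000D
      = 0xB4F94D
Bytes: (v>>16)&0xFF=B4, (v>>8)&0xFF=F9, v&0xFF=4D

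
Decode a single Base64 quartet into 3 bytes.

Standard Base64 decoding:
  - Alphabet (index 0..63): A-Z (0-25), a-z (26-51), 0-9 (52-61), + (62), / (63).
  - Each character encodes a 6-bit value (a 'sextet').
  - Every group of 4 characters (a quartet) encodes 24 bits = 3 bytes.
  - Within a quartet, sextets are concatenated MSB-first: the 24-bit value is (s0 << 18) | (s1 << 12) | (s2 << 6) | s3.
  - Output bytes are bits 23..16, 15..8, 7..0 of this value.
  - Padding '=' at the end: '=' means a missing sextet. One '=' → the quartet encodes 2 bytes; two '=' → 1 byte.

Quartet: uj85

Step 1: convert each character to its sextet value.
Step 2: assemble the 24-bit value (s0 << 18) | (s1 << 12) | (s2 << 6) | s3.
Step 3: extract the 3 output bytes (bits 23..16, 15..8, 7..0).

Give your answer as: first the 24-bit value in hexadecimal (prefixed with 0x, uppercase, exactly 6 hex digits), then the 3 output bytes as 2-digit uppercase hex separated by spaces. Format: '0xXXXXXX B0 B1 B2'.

Answer: 0xBA3F39 BA 3F 39

Derivation:
Sextets: u=46, j=35, 8=60, 5=57
24-bit: (46<<18) | (35<<12) | (60<<6) | 57
      = 0xB80000 | 0x023000 | 0x000F00 | 0x000039
      = 0xBA3F39
Bytes: (v>>16)&0xFF=BA, (v>>8)&0xFF=3F, v&0xFF=39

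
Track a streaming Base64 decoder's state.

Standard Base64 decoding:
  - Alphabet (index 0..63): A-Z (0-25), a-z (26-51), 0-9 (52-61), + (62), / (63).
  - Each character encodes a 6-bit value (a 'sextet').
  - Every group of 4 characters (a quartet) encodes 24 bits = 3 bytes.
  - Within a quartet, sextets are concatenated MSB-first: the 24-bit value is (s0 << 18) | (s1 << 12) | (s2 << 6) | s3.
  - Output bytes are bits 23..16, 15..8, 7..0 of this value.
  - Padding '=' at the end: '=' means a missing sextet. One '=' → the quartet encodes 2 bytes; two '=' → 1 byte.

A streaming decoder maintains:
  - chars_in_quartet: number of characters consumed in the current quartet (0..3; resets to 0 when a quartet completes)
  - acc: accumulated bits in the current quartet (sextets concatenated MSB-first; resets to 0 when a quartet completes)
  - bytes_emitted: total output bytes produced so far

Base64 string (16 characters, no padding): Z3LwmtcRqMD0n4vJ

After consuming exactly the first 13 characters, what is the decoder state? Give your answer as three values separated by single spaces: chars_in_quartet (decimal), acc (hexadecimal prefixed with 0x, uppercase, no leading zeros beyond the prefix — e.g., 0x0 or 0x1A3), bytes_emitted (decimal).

Answer: 1 0x27 9

Derivation:
After char 0 ('Z'=25): chars_in_quartet=1 acc=0x19 bytes_emitted=0
After char 1 ('3'=55): chars_in_quartet=2 acc=0x677 bytes_emitted=0
After char 2 ('L'=11): chars_in_quartet=3 acc=0x19DCB bytes_emitted=0
After char 3 ('w'=48): chars_in_quartet=4 acc=0x6772F0 -> emit 67 72 F0, reset; bytes_emitted=3
After char 4 ('m'=38): chars_in_quartet=1 acc=0x26 bytes_emitted=3
After char 5 ('t'=45): chars_in_quartet=2 acc=0x9AD bytes_emitted=3
After char 6 ('c'=28): chars_in_quartet=3 acc=0x26B5C bytes_emitted=3
After char 7 ('R'=17): chars_in_quartet=4 acc=0x9AD711 -> emit 9A D7 11, reset; bytes_emitted=6
After char 8 ('q'=42): chars_in_quartet=1 acc=0x2A bytes_emitted=6
After char 9 ('M'=12): chars_in_quartet=2 acc=0xA8C bytes_emitted=6
After char 10 ('D'=3): chars_in_quartet=3 acc=0x2A303 bytes_emitted=6
After char 11 ('0'=52): chars_in_quartet=4 acc=0xA8C0F4 -> emit A8 C0 F4, reset; bytes_emitted=9
After char 12 ('n'=39): chars_in_quartet=1 acc=0x27 bytes_emitted=9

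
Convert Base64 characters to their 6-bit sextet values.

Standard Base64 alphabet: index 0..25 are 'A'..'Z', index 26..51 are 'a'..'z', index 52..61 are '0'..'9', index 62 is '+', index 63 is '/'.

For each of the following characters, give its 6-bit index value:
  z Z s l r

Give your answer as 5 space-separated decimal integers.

'z': a..z range, 26 + ord('z') − ord('a') = 51
'Z': A..Z range, ord('Z') − ord('A') = 25
's': a..z range, 26 + ord('s') − ord('a') = 44
'l': a..z range, 26 + ord('l') − ord('a') = 37
'r': a..z range, 26 + ord('r') − ord('a') = 43

Answer: 51 25 44 37 43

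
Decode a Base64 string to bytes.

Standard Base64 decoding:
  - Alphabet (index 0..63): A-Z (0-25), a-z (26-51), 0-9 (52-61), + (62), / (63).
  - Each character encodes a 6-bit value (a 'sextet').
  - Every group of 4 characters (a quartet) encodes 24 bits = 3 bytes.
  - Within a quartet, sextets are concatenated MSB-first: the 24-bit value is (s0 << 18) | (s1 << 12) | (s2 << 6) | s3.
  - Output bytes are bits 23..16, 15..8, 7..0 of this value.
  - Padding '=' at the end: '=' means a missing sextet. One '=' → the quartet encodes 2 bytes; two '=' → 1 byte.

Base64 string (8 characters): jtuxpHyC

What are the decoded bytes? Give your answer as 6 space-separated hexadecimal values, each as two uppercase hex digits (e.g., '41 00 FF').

Answer: 8E DB B1 A4 7C 82

Derivation:
After char 0 ('j'=35): chars_in_quartet=1 acc=0x23 bytes_emitted=0
After char 1 ('t'=45): chars_in_quartet=2 acc=0x8ED bytes_emitted=0
After char 2 ('u'=46): chars_in_quartet=3 acc=0x23B6E bytes_emitted=0
After char 3 ('x'=49): chars_in_quartet=4 acc=0x8EDBB1 -> emit 8E DB B1, reset; bytes_emitted=3
After char 4 ('p'=41): chars_in_quartet=1 acc=0x29 bytes_emitted=3
After char 5 ('H'=7): chars_in_quartet=2 acc=0xA47 bytes_emitted=3
After char 6 ('y'=50): chars_in_quartet=3 acc=0x291F2 bytes_emitted=3
After char 7 ('C'=2): chars_in_quartet=4 acc=0xA47C82 -> emit A4 7C 82, reset; bytes_emitted=6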